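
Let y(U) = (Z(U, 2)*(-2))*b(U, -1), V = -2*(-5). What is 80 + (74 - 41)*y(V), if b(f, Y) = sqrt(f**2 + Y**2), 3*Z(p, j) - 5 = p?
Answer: 80 - 330*sqrt(101) ≈ -3236.5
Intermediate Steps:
Z(p, j) = 5/3 + p/3
V = 10
b(f, Y) = sqrt(Y**2 + f**2)
y(U) = sqrt(1 + U**2)*(-10/3 - 2*U/3) (y(U) = ((5/3 + U/3)*(-2))*sqrt((-1)**2 + U**2) = (-10/3 - 2*U/3)*sqrt(1 + U**2) = sqrt(1 + U**2)*(-10/3 - 2*U/3))
80 + (74 - 41)*y(V) = 80 + (74 - 41)*(2*sqrt(1 + 10**2)*(-5 - 1*10)/3) = 80 + 33*(2*sqrt(1 + 100)*(-5 - 10)/3) = 80 + 33*((2/3)*sqrt(101)*(-15)) = 80 + 33*(-10*sqrt(101)) = 80 - 330*sqrt(101)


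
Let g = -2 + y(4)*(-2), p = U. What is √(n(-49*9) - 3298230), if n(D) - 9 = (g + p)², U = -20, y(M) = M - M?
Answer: I*√3297737 ≈ 1816.0*I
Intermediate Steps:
y(M) = 0
p = -20
g = -2 (g = -2 + 0*(-2) = -2 + 0 = -2)
n(D) = 493 (n(D) = 9 + (-2 - 20)² = 9 + (-22)² = 9 + 484 = 493)
√(n(-49*9) - 3298230) = √(493 - 3298230) = √(-3297737) = I*√3297737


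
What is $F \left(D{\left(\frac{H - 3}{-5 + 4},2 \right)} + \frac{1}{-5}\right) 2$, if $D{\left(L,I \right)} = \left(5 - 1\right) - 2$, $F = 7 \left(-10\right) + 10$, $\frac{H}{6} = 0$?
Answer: $-216$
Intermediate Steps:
$H = 0$ ($H = 6 \cdot 0 = 0$)
$F = -60$ ($F = -70 + 10 = -60$)
$D{\left(L,I \right)} = 2$ ($D{\left(L,I \right)} = \left(5 - 1\right) - 2 = 4 - 2 = 2$)
$F \left(D{\left(\frac{H - 3}{-5 + 4},2 \right)} + \frac{1}{-5}\right) 2 = - 60 \left(2 + \frac{1}{-5}\right) 2 = - 60 \left(2 - \frac{1}{5}\right) 2 = - 60 \cdot \frac{9}{5} \cdot 2 = \left(-60\right) \frac{18}{5} = -216$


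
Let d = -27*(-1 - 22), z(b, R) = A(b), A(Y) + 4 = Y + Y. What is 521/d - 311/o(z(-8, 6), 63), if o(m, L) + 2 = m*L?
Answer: 850633/783702 ≈ 1.0854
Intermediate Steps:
A(Y) = -4 + 2*Y (A(Y) = -4 + (Y + Y) = -4 + 2*Y)
z(b, R) = -4 + 2*b
d = 621 (d = -27*(-23) = 621)
o(m, L) = -2 + L*m (o(m, L) = -2 + m*L = -2 + L*m)
521/d - 311/o(z(-8, 6), 63) = 521/621 - 311/(-2 + 63*(-4 + 2*(-8))) = 521*(1/621) - 311/(-2 + 63*(-4 - 16)) = 521/621 - 311/(-2 + 63*(-20)) = 521/621 - 311/(-2 - 1260) = 521/621 - 311/(-1262) = 521/621 - 311*(-1/1262) = 521/621 + 311/1262 = 850633/783702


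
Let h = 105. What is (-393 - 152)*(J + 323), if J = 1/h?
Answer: -3696844/21 ≈ -1.7604e+5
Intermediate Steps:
J = 1/105 ≈ 0.0095238
(-393 - 152)*(J + 323) = (-393 - 152)*(1/105 + 323) = -545*33916/105 = -3696844/21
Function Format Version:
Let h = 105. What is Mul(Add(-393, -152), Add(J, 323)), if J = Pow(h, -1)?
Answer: Rational(-3696844, 21) ≈ -1.7604e+5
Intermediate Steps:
J = Rational(1, 105) (J = Pow(105, -1) = Rational(1, 105) ≈ 0.0095238)
Mul(Add(-393, -152), Add(J, 323)) = Mul(Add(-393, -152), Add(Rational(1, 105), 323)) = Mul(-545, Rational(33916, 105)) = Rational(-3696844, 21)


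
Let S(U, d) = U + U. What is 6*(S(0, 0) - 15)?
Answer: -90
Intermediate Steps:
S(U, d) = 2*U
6*(S(0, 0) - 15) = 6*(2*0 - 15) = 6*(0 - 15) = 6*(-15) = -90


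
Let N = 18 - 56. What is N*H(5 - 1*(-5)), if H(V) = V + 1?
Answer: -418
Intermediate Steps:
N = -38
H(V) = 1 + V
N*H(5 - 1*(-5)) = -38*(1 + (5 - 1*(-5))) = -38*(1 + (5 + 5)) = -38*(1 + 10) = -38*11 = -418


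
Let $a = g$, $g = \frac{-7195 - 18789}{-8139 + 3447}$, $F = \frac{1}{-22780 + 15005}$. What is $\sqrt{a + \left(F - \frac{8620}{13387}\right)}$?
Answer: $\frac{\sqrt{2917953931971144545589}}{24418088805} \approx 2.2122$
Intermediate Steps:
$F = - \frac{1}{7775}$ ($F = \frac{1}{-7775} = - \frac{1}{7775} \approx -0.00012862$)
$g = \frac{6496}{1173}$ ($g = - \frac{25984}{-4692} = \left(-25984\right) \left(- \frac{1}{4692}\right) = \frac{6496}{1173} \approx 5.5379$)
$a = \frac{6496}{1173} \approx 5.5379$
$\sqrt{a + \left(F - \frac{8620}{13387}\right)} = \sqrt{\frac{6496}{1173} - \left(\frac{1}{7775} + \frac{8620}{13387}\right)} = \sqrt{\frac{6496}{1173} - \left(\frac{1}{7775} + 8620 \cdot \frac{1}{13387}\right)} = \sqrt{\frac{6496}{1173} - \frac{67033887}{104083925}} = \sqrt{\frac{597498427349}{122090444025}} = \frac{\sqrt{2917953931971144545589}}{24418088805}$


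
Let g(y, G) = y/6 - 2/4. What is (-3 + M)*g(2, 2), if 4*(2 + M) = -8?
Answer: 7/6 ≈ 1.1667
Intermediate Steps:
M = -4 (M = -2 + (¼)*(-8) = -2 - 2 = -4)
g(y, G) = -½ + y/6 (g(y, G) = y*(⅙) - 2*¼ = y/6 - ½ = -½ + y/6)
(-3 + M)*g(2, 2) = (-3 - 4)*(-½ + (⅙)*2) = -7*(-½ + ⅓) = -7*(-⅙) = 7/6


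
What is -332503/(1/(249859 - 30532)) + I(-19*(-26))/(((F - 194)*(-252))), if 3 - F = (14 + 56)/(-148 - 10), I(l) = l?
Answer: -10640616006760247/145908 ≈ -7.2927e+10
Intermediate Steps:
F = 272/79 (F = 3 - (14 + 56)/(-148 - 10) = 3 - 70/(-158) = 3 - 70*(-1)/158 = 3 - 1*(-35/79) = 3 + 35/79 = 272/79 ≈ 3.4430)
-332503/(1/(249859 - 30532)) + I(-19*(-26))/(((F - 194)*(-252))) = -332503/(1/(249859 - 30532)) + (-19*(-26))/(((272/79 - 194)*(-252))) = -332503/(1/219327) + 494/((-15054/79*(-252))) = -332503/1/219327 + 494/(3793608/79) = -332503*219327 + 494*(79/3793608) = -72926885481 + 1501/145908 = -10640616006760247/145908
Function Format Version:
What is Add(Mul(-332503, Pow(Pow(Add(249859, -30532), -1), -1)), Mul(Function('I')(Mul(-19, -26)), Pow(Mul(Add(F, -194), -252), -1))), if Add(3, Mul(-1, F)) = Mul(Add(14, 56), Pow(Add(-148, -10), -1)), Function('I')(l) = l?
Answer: Rational(-10640616006760247, 145908) ≈ -7.2927e+10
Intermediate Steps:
F = Rational(272, 79) (F = Add(3, Mul(-1, Mul(Add(14, 56), Pow(Add(-148, -10), -1)))) = Add(3, Mul(-1, Mul(70, Pow(-158, -1)))) = Add(3, Mul(-1, Mul(70, Rational(-1, 158)))) = Add(3, Mul(-1, Rational(-35, 79))) = Add(3, Rational(35, 79)) = Rational(272, 79) ≈ 3.4430)
Add(Mul(-332503, Pow(Pow(Add(249859, -30532), -1), -1)), Mul(Function('I')(Mul(-19, -26)), Pow(Mul(Add(F, -194), -252), -1))) = Add(Mul(-332503, Pow(Pow(Add(249859, -30532), -1), -1)), Mul(Mul(-19, -26), Pow(Mul(Add(Rational(272, 79), -194), -252), -1))) = Add(Mul(-332503, Pow(Pow(219327, -1), -1)), Mul(494, Pow(Mul(Rational(-15054, 79), -252), -1))) = Add(Mul(-332503, Pow(Rational(1, 219327), -1)), Mul(494, Pow(Rational(3793608, 79), -1))) = Add(Mul(-332503, 219327), Mul(494, Rational(79, 3793608))) = Add(-72926885481, Rational(1501, 145908)) = Rational(-10640616006760247, 145908)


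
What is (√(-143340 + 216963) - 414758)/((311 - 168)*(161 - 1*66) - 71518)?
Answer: 414758/57933 - √73623/57933 ≈ 7.1546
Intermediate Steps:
(√(-143340 + 216963) - 414758)/((311 - 168)*(161 - 1*66) - 71518) = (√73623 - 414758)/(143*(161 - 66) - 71518) = (-414758 + √73623)/(143*95 - 71518) = (-414758 + √73623)/(13585 - 71518) = (-414758 + √73623)/(-57933) = (-414758 + √73623)*(-1/57933) = 414758/57933 - √73623/57933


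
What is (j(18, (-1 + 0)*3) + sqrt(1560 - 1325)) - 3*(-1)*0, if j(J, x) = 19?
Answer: 19 + sqrt(235) ≈ 34.330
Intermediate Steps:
(j(18, (-1 + 0)*3) + sqrt(1560 - 1325)) - 3*(-1)*0 = (19 + sqrt(1560 - 1325)) - 3*(-1)*0 = (19 + sqrt(235)) + 3*0 = (19 + sqrt(235)) + 0 = 19 + sqrt(235)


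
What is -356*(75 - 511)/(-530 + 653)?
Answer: 155216/123 ≈ 1261.9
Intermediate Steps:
-356*(75 - 511)/(-530 + 653) = -(-155216)/123 = -356*(-436/123) = 155216/123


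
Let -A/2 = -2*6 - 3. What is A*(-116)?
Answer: -3480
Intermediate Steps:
A = 30 (A = -2*(-2*6 - 3) = -2*(-12 - 3) = -2*(-15) = 30)
A*(-116) = 30*(-116) = -3480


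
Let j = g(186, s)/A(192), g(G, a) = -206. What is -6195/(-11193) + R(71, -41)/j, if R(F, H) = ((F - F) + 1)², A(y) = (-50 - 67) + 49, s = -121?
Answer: 48507/54899 ≈ 0.88357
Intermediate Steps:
A(y) = -68 (A(y) = -117 + 49 = -68)
R(F, H) = 1 (R(F, H) = (0 + 1)² = 1² = 1)
j = 103/34 (j = -206/(-68) = -206*(-1/68) = 103/34 ≈ 3.0294)
-6195/(-11193) + R(71, -41)/j = -6195/(-11193) + 1/(103/34) = -6195*(-1/11193) + 1*(34/103) = 295/533 + 34/103 = 48507/54899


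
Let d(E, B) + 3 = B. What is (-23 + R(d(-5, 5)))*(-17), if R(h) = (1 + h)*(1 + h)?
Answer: 238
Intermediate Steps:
d(E, B) = -3 + B
R(h) = (1 + h)**2
(-23 + R(d(-5, 5)))*(-17) = (-23 + (1 + (-3 + 5))**2)*(-17) = (-23 + (1 + 2)**2)*(-17) = (-23 + 3**2)*(-17) = (-23 + 9)*(-17) = -14*(-17) = 238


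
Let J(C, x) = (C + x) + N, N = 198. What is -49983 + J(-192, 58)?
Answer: -49919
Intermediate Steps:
J(C, x) = 198 + C + x (J(C, x) = (C + x) + 198 = 198 + C + x)
-49983 + J(-192, 58) = -49983 + (198 - 192 + 58) = -49983 + 64 = -49919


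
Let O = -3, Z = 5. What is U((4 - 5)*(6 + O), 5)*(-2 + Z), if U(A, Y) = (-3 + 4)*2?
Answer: 6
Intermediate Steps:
U(A, Y) = 2 (U(A, Y) = 1*2 = 2)
U((4 - 5)*(6 + O), 5)*(-2 + Z) = 2*(-2 + 5) = 2*3 = 6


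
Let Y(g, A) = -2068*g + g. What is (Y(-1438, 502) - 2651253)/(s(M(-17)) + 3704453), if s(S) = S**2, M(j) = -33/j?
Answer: 92795877/1070588006 ≈ 0.086677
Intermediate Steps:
Y(g, A) = -2067*g
(Y(-1438, 502) - 2651253)/(s(M(-17)) + 3704453) = (-2067*(-1438) - 2651253)/((-33/(-17))**2 + 3704453) = (2972346 - 2651253)/((-33*(-1/17))**2 + 3704453) = 321093/((33/17)**2 + 3704453) = 321093/(1089/289 + 3704453) = 321093/(1070588006/289) = 321093*(289/1070588006) = 92795877/1070588006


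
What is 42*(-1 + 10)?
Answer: 378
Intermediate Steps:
42*(-1 + 10) = 42*9 = 378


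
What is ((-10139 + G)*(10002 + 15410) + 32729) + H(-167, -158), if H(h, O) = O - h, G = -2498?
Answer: -321098706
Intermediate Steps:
((-10139 + G)*(10002 + 15410) + 32729) + H(-167, -158) = ((-10139 - 2498)*(10002 + 15410) + 32729) + (-158 - 1*(-167)) = (-12637*25412 + 32729) + (-158 + 167) = (-321131444 + 32729) + 9 = -321098715 + 9 = -321098706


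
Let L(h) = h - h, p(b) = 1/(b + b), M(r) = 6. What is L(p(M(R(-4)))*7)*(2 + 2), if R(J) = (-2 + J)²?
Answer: 0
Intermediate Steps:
p(b) = 1/(2*b)
L(h) = 0
L(p(M(R(-4)))*7)*(2 + 2) = 0*(2 + 2) = 0*4 = 0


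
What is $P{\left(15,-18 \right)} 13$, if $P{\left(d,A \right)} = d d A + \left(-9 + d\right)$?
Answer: $-52572$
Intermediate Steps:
$P{\left(d,A \right)} = -9 + d + A d^{2}$ ($P{\left(d,A \right)} = d^{2} A + \left(-9 + d\right) = A d^{2} + \left(-9 + d\right) = -9 + d + A d^{2}$)
$P{\left(15,-18 \right)} 13 = \left(-9 + 15 - 18 \cdot 15^{2}\right) 13 = \left(-9 + 15 - 4050\right) 13 = \left(-4044\right) 13 = -52572$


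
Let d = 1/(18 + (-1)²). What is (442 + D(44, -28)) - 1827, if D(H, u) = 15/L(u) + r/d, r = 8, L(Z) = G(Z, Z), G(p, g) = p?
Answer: -34539/28 ≈ -1233.5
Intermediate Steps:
L(Z) = Z
d = 1/19 (d = 1/(18 + 1) = 1/19 ≈ 0.052632)
D(H, u) = 152 + 15/u (D(H, u) = 15/u + 8/(1/19) = 15/u + 8*19 = 15/u + 152 = 152 + 15/u)
(442 + D(44, -28)) - 1827 = (442 + (152 + 15/(-28))) - 1827 = (442 + (152 + 15*(-1/28))) - 1827 = (442 + (152 - 15/28)) - 1827 = (442 + 4241/28) - 1827 = 16617/28 - 1827 = -34539/28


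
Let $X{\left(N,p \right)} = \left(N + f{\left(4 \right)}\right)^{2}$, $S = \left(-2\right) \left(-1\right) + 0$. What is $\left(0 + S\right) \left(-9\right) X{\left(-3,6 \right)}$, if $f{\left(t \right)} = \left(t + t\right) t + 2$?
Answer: $-17298$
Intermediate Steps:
$S = 2$ ($S = 2 + 0 = 2$)
$f{\left(t \right)} = 2 + 2 t^{2}$ ($f{\left(t \right)} = 2 t t + 2 = 2 t^{2} + 2 = 2 + 2 t^{2}$)
$X{\left(N,p \right)} = \left(34 + N\right)^{2}$ ($X{\left(N,p \right)} = \left(N + \left(2 + 2 \cdot 4^{2}\right)\right)^{2} = \left(N + \left(2 + 2 \cdot 16\right)\right)^{2} = \left(N + \left(2 + 32\right)\right)^{2} = \left(N + 34\right)^{2} = \left(34 + N\right)^{2}$)
$\left(0 + S\right) \left(-9\right) X{\left(-3,6 \right)} = \left(0 + 2\right) \left(-9\right) \left(34 - 3\right)^{2} = 2 \left(-9\right) 31^{2} = \left(-18\right) 961 = -17298$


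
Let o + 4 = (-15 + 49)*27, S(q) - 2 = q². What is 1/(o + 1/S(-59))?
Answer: 3483/3183463 ≈ 0.0010941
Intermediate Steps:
S(q) = 2 + q²
o = 914 (o = -4 + (-15 + 49)*27 = -4 + 34*27 = -4 + 918 = 914)
1/(o + 1/S(-59)) = 1/(914 + 1/(2 + (-59)²)) = 1/(914 + 1/(2 + 3481)) = 1/(914 + 1/3483) = 1/(3183463/3483) = 3483/3183463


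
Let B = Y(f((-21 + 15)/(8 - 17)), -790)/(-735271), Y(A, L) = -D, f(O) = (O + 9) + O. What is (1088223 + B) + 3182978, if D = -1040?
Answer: 3140490229431/735271 ≈ 4.2712e+6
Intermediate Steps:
f(O) = 9 + 2*O (f(O) = (9 + O) + O = 9 + 2*O)
Y(A, L) = 1040 (Y(A, L) = -1*(-1040) = 1040)
B = -1040/735271 (B = 1040/(-735271) = 1040*(-1/735271) = -1040/735271 ≈ -0.0014144)
(1088223 + B) + 3182978 = (1088223 - 1040/735271) + 3182978 = 800138812393/735271 + 3182978 = 3140490229431/735271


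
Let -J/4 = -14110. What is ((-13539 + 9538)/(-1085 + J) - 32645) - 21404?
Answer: -2991886396/55355 ≈ -54049.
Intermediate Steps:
J = 56440 (J = -4*(-14110) = 56440)
((-13539 + 9538)/(-1085 + J) - 32645) - 21404 = ((-13539 + 9538)/(-1085 + 56440) - 32645) - 21404 = (-4001/55355 - 32645) - 21404 = -1807067976/55355 - 21404 = -2991886396/55355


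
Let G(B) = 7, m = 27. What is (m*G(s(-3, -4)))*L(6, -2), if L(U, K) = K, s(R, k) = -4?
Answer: -378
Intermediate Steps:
(m*G(s(-3, -4)))*L(6, -2) = (27*7)*(-2) = 189*(-2) = -378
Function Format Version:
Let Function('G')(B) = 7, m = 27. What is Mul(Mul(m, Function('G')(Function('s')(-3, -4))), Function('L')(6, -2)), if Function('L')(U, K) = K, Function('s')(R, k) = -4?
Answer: -378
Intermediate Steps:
Mul(Mul(m, Function('G')(Function('s')(-3, -4))), Function('L')(6, -2)) = Mul(Mul(27, 7), -2) = Mul(189, -2) = -378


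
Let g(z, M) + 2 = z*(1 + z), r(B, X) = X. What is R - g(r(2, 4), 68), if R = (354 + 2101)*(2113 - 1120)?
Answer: 2437797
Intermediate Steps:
g(z, M) = -2 + z*(1 + z)
R = 2437815 (R = 2455*993 = 2437815)
R - g(r(2, 4), 68) = 2437815 - (-2 + 4 + 4**2) = 2437815 - (-2 + 4 + 16) = 2437815 - 1*18 = 2437815 - 18 = 2437797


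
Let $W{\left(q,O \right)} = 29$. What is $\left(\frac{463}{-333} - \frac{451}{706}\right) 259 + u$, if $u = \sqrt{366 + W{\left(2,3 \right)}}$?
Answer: $- \frac{3339427}{6354} + \sqrt{395} \approx -505.69$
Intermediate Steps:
$u = \sqrt{395}$ ($u = \sqrt{366 + 29} = \sqrt{395} \approx 19.875$)
$\left(\frac{463}{-333} - \frac{451}{706}\right) 259 + u = \left(\frac{463}{-333} - \frac{451}{706}\right) 259 + \sqrt{395} = \left(463 \left(- \frac{1}{333}\right) - \frac{451}{706}\right) 259 + \sqrt{395} = \left(- \frac{463}{333} - \frac{451}{706}\right) 259 + \sqrt{395} = \left(- \frac{477061}{235098}\right) 259 + \sqrt{395} = - \frac{3339427}{6354} + \sqrt{395}$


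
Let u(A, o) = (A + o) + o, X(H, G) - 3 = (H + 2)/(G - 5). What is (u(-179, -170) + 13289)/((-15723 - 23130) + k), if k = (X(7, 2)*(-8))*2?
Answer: -12770/38853 ≈ -0.32867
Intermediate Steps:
X(H, G) = 3 + (2 + H)/(-5 + G) (X(H, G) = 3 + (H + 2)/(G - 5) = 3 + (2 + H)/(-5 + G))
k = 0 (k = (((-13 + 7 + 3*2)/(-5 + 2))*(-8))*2 = (((-13 + 7 + 6)/(-3))*(-8))*2 = (-⅓*0*(-8))*2 = (0*(-8))*2 = 0*2 = 0)
u(A, o) = A + 2*o
(u(-179, -170) + 13289)/((-15723 - 23130) + k) = ((-179 + 2*(-170)) + 13289)/((-15723 - 23130) + 0) = ((-179 - 340) + 13289)/(-38853 + 0) = (-519 + 13289)/(-38853) = 12770*(-1/38853) = -12770/38853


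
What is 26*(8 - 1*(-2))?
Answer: 260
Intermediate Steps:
26*(8 - 1*(-2)) = 26*(8 + 2) = 26*10 = 260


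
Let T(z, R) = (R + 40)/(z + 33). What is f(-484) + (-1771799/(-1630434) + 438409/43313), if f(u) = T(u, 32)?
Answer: 351899463061819/31849163516742 ≈ 11.049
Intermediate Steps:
T(z, R) = (40 + R)/(33 + z)
f(u) = 72/(33 + u) (f(u) = (40 + 32)/(33 + u) = 72/(33 + u))
f(-484) + (-1771799/(-1630434) + 438409/43313) = 72/(33 - 484) + (-1771799/(-1630434) + 438409/43313) = 72/(-451) + (-1771799*(-1/1630434) + 438409*(1/43313)) = 72*(-1/451) + (1771799/1630434 + 438409/43313) = -72/451 + 791538869593/70618987842 = 351899463061819/31849163516742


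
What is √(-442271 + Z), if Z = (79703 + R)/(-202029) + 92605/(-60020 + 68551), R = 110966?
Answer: I*√1313729774449113501529377/1723509399 ≈ 665.03*I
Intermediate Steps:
Z = 17082298306/1723509399 (Z = (79703 + 110966)/(-202029) + 92605/(-60020 + 68551) = 190669*(-1/202029) + 92605/8531 = -190669/202029 + 92605*(1/8531) = -190669/202029 + 92605/8531 = 17082298306/1723509399 ≈ 9.9113)
√(-442271 + Z) = √(-442271 + 17082298306/1723509399) = √(-762241143106823/1723509399) = I*√1313729774449113501529377/1723509399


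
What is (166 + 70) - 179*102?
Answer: -18022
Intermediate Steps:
(166 + 70) - 179*102 = 236 - 18258 = -18022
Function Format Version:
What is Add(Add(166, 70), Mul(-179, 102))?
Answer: -18022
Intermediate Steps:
Add(Add(166, 70), Mul(-179, 102)) = Add(236, -18258) = -18022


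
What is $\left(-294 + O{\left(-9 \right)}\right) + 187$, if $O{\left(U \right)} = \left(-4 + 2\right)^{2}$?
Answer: $-103$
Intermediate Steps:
$O{\left(U \right)} = 4$ ($O{\left(U \right)} = \left(-2\right)^{2} = 4$)
$\left(-294 + O{\left(-9 \right)}\right) + 187 = \left(-294 + 4\right) + 187 = -290 + 187 = -103$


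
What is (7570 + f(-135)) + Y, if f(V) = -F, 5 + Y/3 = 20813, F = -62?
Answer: 70056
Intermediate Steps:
Y = 62424 (Y = -15 + 3*20813 = -15 + 62439 = 62424)
f(V) = 62 (f(V) = -1*(-62) = 62)
(7570 + f(-135)) + Y = (7570 + 62) + 62424 = 7632 + 62424 = 70056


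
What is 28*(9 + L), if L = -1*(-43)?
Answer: 1456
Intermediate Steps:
L = 43
28*(9 + L) = 28*(9 + 43) = 28*52 = 1456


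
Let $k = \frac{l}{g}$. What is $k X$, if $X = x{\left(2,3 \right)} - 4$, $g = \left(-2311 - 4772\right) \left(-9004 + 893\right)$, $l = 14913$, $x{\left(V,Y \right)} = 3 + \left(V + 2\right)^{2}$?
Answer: $\frac{24855}{6383357} \approx 0.0038937$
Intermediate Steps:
$x{\left(V,Y \right)} = 3 + \left(2 + V\right)^{2}$
$g = 57450213$ ($g = \left(-7083\right) \left(-8111\right) = 57450213$)
$X = 15$ ($X = \left(3 + \left(2 + 2\right)^{2}\right) - 4 = \left(3 + 4^{2}\right) - 4 = \left(3 + 16\right) - 4 = 19 - 4 = 15$)
$k = \frac{1657}{6383357}$ ($k = \frac{14913}{57450213} = 14913 \cdot \frac{1}{57450213} = \frac{1657}{6383357} \approx 0.00025958$)
$k X = \frac{1657}{6383357} \cdot 15 = \frac{24855}{6383357}$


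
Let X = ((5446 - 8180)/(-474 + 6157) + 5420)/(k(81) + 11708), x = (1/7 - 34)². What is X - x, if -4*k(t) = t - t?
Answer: -1867891553071/1630145818 ≈ -1145.8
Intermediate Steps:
k(t) = 0 (k(t) = -(t - t)/4 = -¼*0 = 0)
x = 56169/49 (x = (⅐ - 34)² = (-237/7)² = 56169/49 ≈ 1146.3)
X = 15399563/33268282 (X = ((5446 - 8180)/(-474 + 6157) + 5420)/(0 + 11708) = (-2734/5683 + 5420)/11708 = (-2734*1/5683 + 5420)*(1/11708) = (-2734/5683 + 5420)*(1/11708) = (30799126/5683)*(1/11708) = 15399563/33268282 ≈ 0.46289)
X - x = 15399563/33268282 - 1*56169/49 = 15399563/33268282 - 56169/49 = -1867891553071/1630145818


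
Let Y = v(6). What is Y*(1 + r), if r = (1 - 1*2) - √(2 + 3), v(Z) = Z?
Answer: -6*√5 ≈ -13.416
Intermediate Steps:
Y = 6
r = -1 - √5 (r = (1 - 2) - √5 = -1 - √5 ≈ -3.2361)
Y*(1 + r) = 6*(1 + (-1 - √5)) = 6*(-√5) = -6*√5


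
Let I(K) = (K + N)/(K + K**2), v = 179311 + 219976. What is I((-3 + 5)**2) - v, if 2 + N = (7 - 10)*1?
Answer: -7985741/20 ≈ -3.9929e+5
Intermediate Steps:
N = -5 (N = -2 + (7 - 10)*1 = -2 - 3*1 = -2 - 3 = -5)
v = 399287
I(K) = (-5 + K)/(K + K**2) (I(K) = (K - 5)/(K + K**2) = (-5 + K)/(K + K**2))
I((-3 + 5)**2) - v = (-5 + (-3 + 5)**2)/(((-3 + 5)**2)*(1 + (-3 + 5)**2)) - 1*399287 = (-5 + 2**2)/((2**2)*(1 + 2**2)) - 399287 = (-5 + 4)/(4*(1 + 4)) - 399287 = (1/4)*(-1)/5 - 399287 = (1/4)*(1/5)*(-1) - 399287 = -1/20 - 399287 = -7985741/20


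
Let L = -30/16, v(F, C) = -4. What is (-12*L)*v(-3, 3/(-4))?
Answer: -90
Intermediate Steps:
L = -15/8 (L = -30*1/16 = -15/8 ≈ -1.8750)
(-12*L)*v(-3, 3/(-4)) = -12*(-15/8)*(-4) = (45/2)*(-4) = -90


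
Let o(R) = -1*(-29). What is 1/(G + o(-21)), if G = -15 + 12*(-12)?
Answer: -1/130 ≈ -0.0076923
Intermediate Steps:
o(R) = 29
G = -159 (G = -15 - 144 = -159)
1/(G + o(-21)) = 1/(-159 + 29) = 1/(-130) = -1/130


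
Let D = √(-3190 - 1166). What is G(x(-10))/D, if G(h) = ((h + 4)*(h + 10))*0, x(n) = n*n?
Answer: 0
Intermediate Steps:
x(n) = n²
D = 66*I (D = √(-4356) = 66*I ≈ 66.0*I)
G(h) = 0 (G(h) = ((4 + h)*(10 + h))*0 = 0)
G(x(-10))/D = 0/((66*I)) = 0*(-I/66) = 0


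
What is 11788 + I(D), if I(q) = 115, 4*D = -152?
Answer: 11903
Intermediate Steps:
D = -38 (D = (¼)*(-152) = -38)
11788 + I(D) = 11788 + 115 = 11903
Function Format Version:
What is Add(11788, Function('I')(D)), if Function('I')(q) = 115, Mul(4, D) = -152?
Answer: 11903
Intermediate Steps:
D = -38 (D = Mul(Rational(1, 4), -152) = -38)
Add(11788, Function('I')(D)) = Add(11788, 115) = 11903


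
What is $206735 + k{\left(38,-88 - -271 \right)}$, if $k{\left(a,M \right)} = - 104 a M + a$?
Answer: $-516443$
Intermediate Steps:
$k{\left(a,M \right)} = a - 104 M a$ ($k{\left(a,M \right)} = - 104 M a + a = a - 104 M a$)
$206735 + k{\left(38,-88 - -271 \right)} = 206735 + 38 \left(1 - 104 \left(-88 - -271\right)\right) = 206735 + 38 \left(1 - 104 \left(-88 + 271\right)\right) = 206735 + 38 \left(1 - 19032\right) = 206735 + 38 \left(-19031\right) = 206735 - 723178 = -516443$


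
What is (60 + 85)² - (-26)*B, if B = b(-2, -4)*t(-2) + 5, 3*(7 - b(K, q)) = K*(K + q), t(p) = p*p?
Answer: 21467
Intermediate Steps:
t(p) = p²
b(K, q) = 7 - K*(K + q)/3
B = 17 (B = (7 - ⅓*(-2)² - ⅓*(-2)*(-4))*(-2)² + 5 = (7 - ⅓*4 - 8/3)*4 + 5 = (7 - 4/3 - 8/3)*4 + 5 = 3*4 + 5 = 12 + 5 = 17)
(60 + 85)² - (-26)*B = (60 + 85)² - (-26)*17 = 145² - 1*(-442) = 21025 + 442 = 21467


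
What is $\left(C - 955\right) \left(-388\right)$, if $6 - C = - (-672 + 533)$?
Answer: $422144$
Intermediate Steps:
$C = -133$ ($C = 6 - - (-672 + 533) = 6 - \left(-1\right) \left(-139\right) = 6 - 139 = -133$)
$\left(C - 955\right) \left(-388\right) = \left(-133 - 955\right) \left(-388\right) = \left(-1088\right) \left(-388\right) = 422144$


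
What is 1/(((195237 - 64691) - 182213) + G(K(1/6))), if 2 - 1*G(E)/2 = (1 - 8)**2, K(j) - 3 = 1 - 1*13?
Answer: -1/51761 ≈ -1.9320e-5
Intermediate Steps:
K(j) = -9 (K(j) = 3 + (1 - 1*13) = 3 + (1 - 13) = 3 - 12 = -9)
G(E) = -94 (G(E) = 4 - 2*(1 - 8)**2 = 4 - 2*(-7)**2 = 4 - 2*49 = 4 - 98 = -94)
1/(((195237 - 64691) - 182213) + G(K(1/6))) = 1/(((195237 - 64691) - 182213) - 94) = 1/((130546 - 182213) - 94) = 1/(-51667 - 94) = 1/(-51761) = -1/51761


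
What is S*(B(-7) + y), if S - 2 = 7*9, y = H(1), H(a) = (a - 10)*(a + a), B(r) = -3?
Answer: -1365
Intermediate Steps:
H(a) = 2*a*(-10 + a) (H(a) = (-10 + a)*(2*a) = 2*a*(-10 + a))
y = -18 (y = 2*1*(-10 + 1) = 2*1*(-9) = -18)
S = 65 (S = 2 + 7*9 = 2 + 63 = 65)
S*(B(-7) + y) = 65*(-3 - 18) = 65*(-21) = -1365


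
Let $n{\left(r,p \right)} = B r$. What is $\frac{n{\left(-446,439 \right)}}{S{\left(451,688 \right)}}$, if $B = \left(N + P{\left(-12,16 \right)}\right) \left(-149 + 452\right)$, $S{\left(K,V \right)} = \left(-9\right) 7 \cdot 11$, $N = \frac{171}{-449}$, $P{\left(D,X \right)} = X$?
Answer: $\frac{315907598}{103719} \approx 3045.8$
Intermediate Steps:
$N = - \frac{171}{449}$ ($N = 171 \left(- \frac{1}{449}\right) = - \frac{171}{449} \approx -0.38085$)
$S{\left(K,V \right)} = -693$ ($S{\left(K,V \right)} = \left(-63\right) 11 = -693$)
$B = \frac{2124939}{449}$ ($B = \left(- \frac{171}{449} + 16\right) \left(-149 + 452\right) = \frac{7013}{449} \cdot 303 = \frac{2124939}{449} \approx 4732.6$)
$n{\left(r,p \right)} = \frac{2124939 r}{449}$
$\frac{n{\left(-446,439 \right)}}{S{\left(451,688 \right)}} = \frac{\frac{2124939}{449} \left(-446\right)}{-693} = \left(- \frac{947722794}{449}\right) \left(- \frac{1}{693}\right) = \frac{315907598}{103719}$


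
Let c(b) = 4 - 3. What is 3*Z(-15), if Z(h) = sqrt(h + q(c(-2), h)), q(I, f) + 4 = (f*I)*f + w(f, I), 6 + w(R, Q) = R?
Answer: 3*sqrt(185) ≈ 40.804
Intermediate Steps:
c(b) = 1
w(R, Q) = -6 + R
q(I, f) = -10 + f + I*f**2 (q(I, f) = -4 + ((f*I)*f + (-6 + f)) = -4 + ((I*f)*f + (-6 + f)) = -4 + (I*f**2 + (-6 + f)) = -4 + (-6 + f + I*f**2) = -10 + f + I*f**2)
Z(h) = sqrt(-10 + h**2 + 2*h) (Z(h) = sqrt(h + (-10 + h + 1*h**2)) = sqrt(h + (-10 + h + h**2)) = sqrt(-10 + h**2 + 2*h))
3*Z(-15) = 3*sqrt(-10 + (-15)**2 + 2*(-15)) = 3*sqrt(-10 + 225 - 30) = 3*sqrt(185)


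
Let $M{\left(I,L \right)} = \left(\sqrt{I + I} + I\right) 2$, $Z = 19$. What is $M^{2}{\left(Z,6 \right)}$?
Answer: $1596 + 152 \sqrt{38} \approx 2533.0$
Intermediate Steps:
$M{\left(I,L \right)} = 2 I + 2 \sqrt{2} \sqrt{I}$ ($M{\left(I,L \right)} = \left(\sqrt{2 I} + I\right) 2 = \left(\sqrt{2} \sqrt{I} + I\right) 2 = \left(I + \sqrt{2} \sqrt{I}\right) 2 = 2 I + 2 \sqrt{2} \sqrt{I}$)
$M^{2}{\left(Z,6 \right)} = \left(2 \cdot 19 + 2 \sqrt{2} \sqrt{19}\right)^{2} = \left(38 + 2 \sqrt{38}\right)^{2}$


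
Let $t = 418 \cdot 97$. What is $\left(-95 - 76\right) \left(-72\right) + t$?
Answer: $52858$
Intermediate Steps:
$t = 40546$
$\left(-95 - 76\right) \left(-72\right) + t = \left(-95 - 76\right) \left(-72\right) + 40546 = \left(-171\right) \left(-72\right) + 40546 = 12312 + 40546 = 52858$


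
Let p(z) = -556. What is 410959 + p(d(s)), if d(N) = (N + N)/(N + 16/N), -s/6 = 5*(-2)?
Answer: 410403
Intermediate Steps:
s = 60 (s = -30*(-2) = -6*(-10) = 60)
d(N) = 2*N/(N + 16/N) (d(N) = (2*N)/(N + 16/N) = 2*N/(N + 16/N))
410959 + p(d(s)) = 410959 - 556 = 410403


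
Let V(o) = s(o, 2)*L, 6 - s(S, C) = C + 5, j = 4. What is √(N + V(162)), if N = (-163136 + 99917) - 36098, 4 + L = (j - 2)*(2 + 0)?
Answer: I*√99317 ≈ 315.15*I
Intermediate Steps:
L = 0 (L = -4 + (4 - 2)*(2 + 0) = -4 + 2*2 = -4 + 4 = 0)
s(S, C) = 1 - C (s(S, C) = 6 - (C + 5) = 6 - (5 + C) = 6 + (-5 - C) = 1 - C)
V(o) = 0 (V(o) = (1 - 1*2)*0 = (1 - 2)*0 = -1*0 = 0)
N = -99317 (N = -63219 - 36098 = -99317)
√(N + V(162)) = √(-99317 + 0) = √(-99317) = I*√99317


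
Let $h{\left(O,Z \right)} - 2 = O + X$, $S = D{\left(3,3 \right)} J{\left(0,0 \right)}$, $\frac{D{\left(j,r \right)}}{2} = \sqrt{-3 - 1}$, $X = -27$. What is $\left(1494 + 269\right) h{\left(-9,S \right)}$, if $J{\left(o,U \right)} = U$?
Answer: $-59942$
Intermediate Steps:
$D{\left(j,r \right)} = 4 i$ ($D{\left(j,r \right)} = 2 \sqrt{-3 - 1} = 2 \sqrt{-4} = 2 \cdot 2 i = 4 i$)
$S = 0$ ($S = 4 i 0 = 0$)
$h{\left(O,Z \right)} = -25 + O$ ($h{\left(O,Z \right)} = 2 + \left(O - 27\right) = 2 + \left(-27 + O\right) = -25 + O$)
$\left(1494 + 269\right) h{\left(-9,S \right)} = \left(1494 + 269\right) \left(-25 - 9\right) = 1763 \left(-34\right) = -59942$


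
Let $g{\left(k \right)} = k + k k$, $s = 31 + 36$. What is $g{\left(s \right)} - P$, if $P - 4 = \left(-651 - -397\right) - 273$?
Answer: $5079$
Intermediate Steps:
$s = 67$
$P = -523$ ($P = 4 - 527 = -523$)
$g{\left(k \right)} = k + k^{2}$
$g{\left(s \right)} - P = 67 \left(1 + 67\right) - -523 = 67 \cdot 68 + 523 = 4556 + 523 = 5079$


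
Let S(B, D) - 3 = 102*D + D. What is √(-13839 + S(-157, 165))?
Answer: 9*√39 ≈ 56.205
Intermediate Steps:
S(B, D) = 3 + 103*D (S(B, D) = 3 + (102*D + D) = 3 + 103*D)
√(-13839 + S(-157, 165)) = √(-13839 + (3 + 103*165)) = √(-13839 + (3 + 16995)) = √(-13839 + 16998) = √3159 = 9*√39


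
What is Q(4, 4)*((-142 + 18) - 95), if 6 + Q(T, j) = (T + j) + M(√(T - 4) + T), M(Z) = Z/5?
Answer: -3066/5 ≈ -613.20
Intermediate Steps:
M(Z) = Z/5 (M(Z) = Z*(⅕) = Z/5)
Q(T, j) = -6 + j + √(-4 + T)/5 + 6*T/5 (Q(T, j) = -6 + ((T + j) + (√(T - 4) + T)/5) = -6 + ((T + j) + (√(-4 + T) + T)/5) = -6 + ((T + j) + (T + √(-4 + T))/5) = -6 + ((T + j) + (T/5 + √(-4 + T)/5)) = -6 + (j + √(-4 + T)/5 + 6*T/5) = -6 + j + √(-4 + T)/5 + 6*T/5)
Q(4, 4)*((-142 + 18) - 95) = (-6 + 4 + √(-4 + 4)/5 + (6/5)*4)*((-142 + 18) - 95) = (-6 + 4 + √0/5 + 24/5)*(-124 - 95) = (-6 + 4 + (⅕)*0 + 24/5)*(-219) = (-6 + 4 + 0 + 24/5)*(-219) = (14/5)*(-219) = -3066/5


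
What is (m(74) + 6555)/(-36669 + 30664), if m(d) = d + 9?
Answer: -6638/6005 ≈ -1.1054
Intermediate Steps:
m(d) = 9 + d
(m(74) + 6555)/(-36669 + 30664) = ((9 + 74) + 6555)/(-36669 + 30664) = (83 + 6555)/(-6005) = 6638*(-1/6005) = -6638/6005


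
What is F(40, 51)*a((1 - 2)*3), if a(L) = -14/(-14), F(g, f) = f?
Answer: 51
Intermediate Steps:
a(L) = 1 (a(L) = -14*(-1/14) = 1)
F(40, 51)*a((1 - 2)*3) = 51*1 = 51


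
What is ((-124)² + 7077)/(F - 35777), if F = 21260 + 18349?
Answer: 22453/3832 ≈ 5.8593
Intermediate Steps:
F = 39609
((-124)² + 7077)/(F - 35777) = ((-124)² + 7077)/(39609 - 35777) = (15376 + 7077)/3832 = 22453*(1/3832) = 22453/3832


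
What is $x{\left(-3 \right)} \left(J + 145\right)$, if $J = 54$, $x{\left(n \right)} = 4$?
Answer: $796$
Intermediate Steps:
$x{\left(-3 \right)} \left(J + 145\right) = 4 \left(54 + 145\right) = 4 \cdot 199 = 796$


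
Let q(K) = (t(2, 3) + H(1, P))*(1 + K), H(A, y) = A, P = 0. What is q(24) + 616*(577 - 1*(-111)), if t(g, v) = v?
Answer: 423908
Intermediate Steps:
q(K) = 4 + 4*K (q(K) = (3 + 1)*(1 + K) = 4*(1 + K) = 4 + 4*K)
q(24) + 616*(577 - 1*(-111)) = (4 + 4*24) + 616*(577 - 1*(-111)) = (4 + 96) + 616*(577 + 111) = 100 + 616*688 = 100 + 423808 = 423908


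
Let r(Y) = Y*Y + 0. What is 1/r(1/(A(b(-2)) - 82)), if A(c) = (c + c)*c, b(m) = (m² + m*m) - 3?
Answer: 1024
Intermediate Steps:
b(m) = -3 + 2*m² (b(m) = (m² + m²) - 3 = 2*m² - 3 = -3 + 2*m²)
A(c) = 2*c² (A(c) = (2*c)*c = 2*c²)
r(Y) = Y² (r(Y) = Y² + 0 = Y²)
1/r(1/(A(b(-2)) - 82)) = 1/((1/(2*(-3 + 2*(-2)²)² - 82))²) = 1/((1/(2*(-3 + 2*4)² - 82))²) = 1/((1/(2*(-3 + 8)² - 82))²) = 1/((1/(2*5² - 82))²) = 1/((1/(2*25 - 82))²) = 1/((1/(50 - 82))²) = 1/((1/(-32))²) = 1/((-1/32)²) = 1/(1/1024) = 1024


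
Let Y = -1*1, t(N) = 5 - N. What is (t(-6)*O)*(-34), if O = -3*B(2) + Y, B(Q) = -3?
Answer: -2992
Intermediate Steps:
Y = -1
O = 8 (O = -3*(-3) - 1 = 9 - 1 = 8)
(t(-6)*O)*(-34) = ((5 - 1*(-6))*8)*(-34) = ((5 + 6)*8)*(-34) = (11*8)*(-34) = 88*(-34) = -2992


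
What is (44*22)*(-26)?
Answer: -25168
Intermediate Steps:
(44*22)*(-26) = 968*(-26) = -25168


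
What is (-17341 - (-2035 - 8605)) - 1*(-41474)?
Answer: 34773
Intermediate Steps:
(-17341 - (-2035 - 8605)) - 1*(-41474) = (-17341 - 1*(-10640)) + 41474 = (-17341 + 10640) + 41474 = -6701 + 41474 = 34773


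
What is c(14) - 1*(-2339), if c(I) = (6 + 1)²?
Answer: 2388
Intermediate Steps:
c(I) = 49 (c(I) = 7² = 49)
c(14) - 1*(-2339) = 49 - 1*(-2339) = 49 + 2339 = 2388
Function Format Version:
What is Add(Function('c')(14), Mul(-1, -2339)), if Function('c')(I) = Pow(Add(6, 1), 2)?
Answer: 2388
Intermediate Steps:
Function('c')(I) = 49 (Function('c')(I) = Pow(7, 2) = 49)
Add(Function('c')(14), Mul(-1, -2339)) = Add(49, Mul(-1, -2339)) = Add(49, 2339) = 2388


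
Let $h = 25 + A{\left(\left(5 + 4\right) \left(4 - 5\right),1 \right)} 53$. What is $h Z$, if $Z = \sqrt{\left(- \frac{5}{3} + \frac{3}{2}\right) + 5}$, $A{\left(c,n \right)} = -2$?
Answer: $- \frac{27 \sqrt{174}}{2} \approx -178.08$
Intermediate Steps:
$h = -81$ ($h = 25 - 106 = -81$)
$Z = \frac{\sqrt{174}}{6}$ ($Z = \sqrt{\left(\left(-5\right) \frac{1}{3} + 3 \cdot \frac{1}{2}\right) + 5} = \sqrt{\left(- \frac{5}{3} + \frac{3}{2}\right) + 5} = \sqrt{- \frac{1}{6} + 5} = \sqrt{\frac{29}{6}} = \frac{\sqrt{174}}{6} \approx 2.1985$)
$h Z = - 81 \frac{\sqrt{174}}{6} = - \frac{27 \sqrt{174}}{2}$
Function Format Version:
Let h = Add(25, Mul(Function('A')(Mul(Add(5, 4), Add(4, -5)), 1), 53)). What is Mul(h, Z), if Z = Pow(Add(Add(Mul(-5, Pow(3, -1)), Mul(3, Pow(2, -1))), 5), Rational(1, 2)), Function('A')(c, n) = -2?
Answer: Mul(Rational(-27, 2), Pow(174, Rational(1, 2))) ≈ -178.08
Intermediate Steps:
h = -81 (h = Add(25, Mul(-2, 53)) = Add(25, -106) = -81)
Z = Mul(Rational(1, 6), Pow(174, Rational(1, 2))) (Z = Pow(Add(Add(Mul(-5, Rational(1, 3)), Mul(3, Rational(1, 2))), 5), Rational(1, 2)) = Pow(Add(Add(Rational(-5, 3), Rational(3, 2)), 5), Rational(1, 2)) = Pow(Add(Rational(-1, 6), 5), Rational(1, 2)) = Pow(Rational(29, 6), Rational(1, 2)) = Mul(Rational(1, 6), Pow(174, Rational(1, 2))) ≈ 2.1985)
Mul(h, Z) = Mul(-81, Mul(Rational(1, 6), Pow(174, Rational(1, 2)))) = Mul(Rational(-27, 2), Pow(174, Rational(1, 2)))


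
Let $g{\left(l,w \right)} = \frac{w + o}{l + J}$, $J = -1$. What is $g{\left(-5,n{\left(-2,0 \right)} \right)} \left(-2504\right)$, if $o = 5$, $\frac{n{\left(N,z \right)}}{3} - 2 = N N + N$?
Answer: $\frac{21284}{3} \approx 7094.7$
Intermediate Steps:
$n{\left(N,z \right)} = 6 + 3 N + 3 N^{2}$ ($n{\left(N,z \right)} = 6 + 3 \left(N N + N\right) = 6 + 3 \left(N^{2} + N\right) = 6 + 3 \left(N + N^{2}\right) = 6 + \left(3 N + 3 N^{2}\right) = 6 + 3 N + 3 N^{2}$)
$g{\left(l,w \right)} = \frac{5 + w}{-1 + l}$ ($g{\left(l,w \right)} = \frac{w + 5}{l - 1} = \frac{5 + w}{-1 + l}$)
$g{\left(-5,n{\left(-2,0 \right)} \right)} \left(-2504\right) = \frac{5 + \left(6 + 3 \left(-2\right) + 3 \left(-2\right)^{2}\right)}{-1 - 5} \left(-2504\right) = \frac{5 + \left(6 - 6 + 3 \cdot 4\right)}{-6} \left(-2504\right) = - \frac{5 + \left(6 - 6 + 12\right)}{6} \left(-2504\right) = - \frac{5 + 12}{6} \left(-2504\right) = \left(- \frac{1}{6}\right) 17 \left(-2504\right) = \left(- \frac{17}{6}\right) \left(-2504\right) = \frac{21284}{3}$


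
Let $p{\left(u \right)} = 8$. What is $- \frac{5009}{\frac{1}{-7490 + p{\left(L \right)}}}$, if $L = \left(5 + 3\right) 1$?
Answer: $37477338$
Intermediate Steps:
$L = 8$ ($L = 8 \cdot 1 = 8$)
$- \frac{5009}{\frac{1}{-7490 + p{\left(L \right)}}} = - \frac{5009}{\frac{1}{-7490 + 8}} = - \frac{5009}{\frac{1}{-7482}} = - \frac{5009}{- \frac{1}{7482}} = \left(-5009\right) \left(-7482\right) = 37477338$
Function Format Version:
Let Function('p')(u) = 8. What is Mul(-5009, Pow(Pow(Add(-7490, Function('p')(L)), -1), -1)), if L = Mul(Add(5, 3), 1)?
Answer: 37477338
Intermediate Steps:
L = 8 (L = Mul(8, 1) = 8)
Mul(-5009, Pow(Pow(Add(-7490, Function('p')(L)), -1), -1)) = Mul(-5009, Pow(Pow(Add(-7490, 8), -1), -1)) = Mul(-5009, Pow(Pow(-7482, -1), -1)) = Mul(-5009, Pow(Rational(-1, 7482), -1)) = Mul(-5009, -7482) = 37477338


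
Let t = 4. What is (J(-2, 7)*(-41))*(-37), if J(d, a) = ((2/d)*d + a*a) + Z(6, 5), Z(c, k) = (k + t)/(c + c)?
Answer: 314019/4 ≈ 78505.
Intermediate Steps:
Z(c, k) = (4 + k)/(2*c) (Z(c, k) = (k + 4)/(c + c) = (4 + k)/((2*c)) = (4 + k)*(1/(2*c)) = (4 + k)/(2*c))
J(d, a) = 11/4 + a² (J(d, a) = ((2/d)*d + a*a) + (½)*(4 + 5)/6 = (2 + a²) + (½)*(⅙)*9 = (2 + a²) + ¾ = 11/4 + a²)
(J(-2, 7)*(-41))*(-37) = ((11/4 + 7²)*(-41))*(-37) = ((11/4 + 49)*(-41))*(-37) = ((207/4)*(-41))*(-37) = -8487/4*(-37) = 314019/4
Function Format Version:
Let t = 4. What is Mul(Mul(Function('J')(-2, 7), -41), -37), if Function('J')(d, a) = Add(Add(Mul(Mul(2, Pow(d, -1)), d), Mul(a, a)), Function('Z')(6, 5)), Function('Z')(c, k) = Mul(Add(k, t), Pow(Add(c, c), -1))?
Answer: Rational(314019, 4) ≈ 78505.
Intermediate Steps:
Function('Z')(c, k) = Mul(Rational(1, 2), Pow(c, -1), Add(4, k)) (Function('Z')(c, k) = Mul(Add(k, 4), Pow(Add(c, c), -1)) = Mul(Add(4, k), Pow(Mul(2, c), -1)) = Mul(Add(4, k), Mul(Rational(1, 2), Pow(c, -1))) = Mul(Rational(1, 2), Pow(c, -1), Add(4, k)))
Function('J')(d, a) = Add(Rational(11, 4), Pow(a, 2)) (Function('J')(d, a) = Add(Add(Mul(Mul(2, Pow(d, -1)), d), Mul(a, a)), Mul(Rational(1, 2), Pow(6, -1), Add(4, 5))) = Add(Add(2, Pow(a, 2)), Mul(Rational(1, 2), Rational(1, 6), 9)) = Add(Add(2, Pow(a, 2)), Rational(3, 4)) = Add(Rational(11, 4), Pow(a, 2)))
Mul(Mul(Function('J')(-2, 7), -41), -37) = Mul(Mul(Add(Rational(11, 4), Pow(7, 2)), -41), -37) = Mul(Mul(Add(Rational(11, 4), 49), -41), -37) = Mul(Mul(Rational(207, 4), -41), -37) = Mul(Rational(-8487, 4), -37) = Rational(314019, 4)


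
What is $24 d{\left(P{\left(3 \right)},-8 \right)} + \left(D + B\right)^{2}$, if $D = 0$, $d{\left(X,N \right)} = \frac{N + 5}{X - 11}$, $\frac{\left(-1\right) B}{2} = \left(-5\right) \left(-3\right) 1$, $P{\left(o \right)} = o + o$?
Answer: $\frac{4572}{5} \approx 914.4$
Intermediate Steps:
$P{\left(o \right)} = 2 o$
$B = -30$ ($B = - 2 \left(-5\right) \left(-3\right) 1 = - 2 \cdot 15 \cdot 1 = \left(-2\right) 15 = -30$)
$d{\left(X,N \right)} = \frac{5 + N}{-11 + X}$
$24 d{\left(P{\left(3 \right)},-8 \right)} + \left(D + B\right)^{2} = 24 \frac{5 - 8}{-11 + 2 \cdot 3} + \left(0 - 30\right)^{2} = 24 \frac{1}{-11 + 6} \left(-3\right) + \left(-30\right)^{2} = 24 \frac{1}{-5} \left(-3\right) + 900 = 24 \left(\left(- \frac{1}{5}\right) \left(-3\right)\right) + 900 = 24 \cdot \frac{3}{5} + 900 = \frac{72}{5} + 900 = \frac{4572}{5}$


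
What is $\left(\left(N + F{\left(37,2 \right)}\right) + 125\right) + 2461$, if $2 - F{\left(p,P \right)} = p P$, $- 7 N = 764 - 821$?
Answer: $\frac{17655}{7} \approx 2522.1$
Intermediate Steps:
$N = \frac{57}{7}$ ($N = - \frac{764 - 821}{7} = \left(- \frac{1}{7}\right) \left(-57\right) = \frac{57}{7} \approx 8.1429$)
$F{\left(p,P \right)} = 2 - P p$ ($F{\left(p,P \right)} = 2 - p P = 2 - P p$)
$\left(\left(N + F{\left(37,2 \right)}\right) + 125\right) + 2461 = \left(\left(\frac{57}{7} + \left(2 - 2 \cdot 37\right)\right) + 125\right) + 2461 = \left(\left(\frac{57}{7} + \left(2 - 74\right)\right) + 125\right) + 2461 = \left(\left(\frac{57}{7} - 72\right) + 125\right) + 2461 = \left(- \frac{447}{7} + 125\right) + 2461 = \frac{428}{7} + 2461 = \frac{17655}{7}$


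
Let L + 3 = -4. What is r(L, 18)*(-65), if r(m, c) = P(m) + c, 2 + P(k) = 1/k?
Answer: -7215/7 ≈ -1030.7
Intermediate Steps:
L = -7 (L = -3 - 4 = -7)
P(k) = -2 + 1/k
r(m, c) = -2 + c + 1/m (r(m, c) = (-2 + 1/m) + c = -2 + c + 1/m)
r(L, 18)*(-65) = (-2 + 18 + 1/(-7))*(-65) = (-2 + 18 - 1/7)*(-65) = (111/7)*(-65) = -7215/7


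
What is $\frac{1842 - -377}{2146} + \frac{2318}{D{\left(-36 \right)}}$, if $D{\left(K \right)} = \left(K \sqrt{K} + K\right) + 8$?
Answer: $- \frac{1062957}{3181445} + \frac{31293 i}{2965} \approx -0.33411 + 10.554 i$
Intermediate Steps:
$D{\left(K \right)} = 8 + K + K^{\frac{3}{2}}$ ($D{\left(K \right)} = \left(K^{\frac{3}{2}} + K\right) + 8 = \left(K + K^{\frac{3}{2}}\right) + 8 = 8 + K + K^{\frac{3}{2}}$)
$\frac{1842 - -377}{2146} + \frac{2318}{D{\left(-36 \right)}} = \frac{1842 - -377}{2146} + \frac{2318}{8 - 36 + \left(-36\right)^{\frac{3}{2}}} = \left(1842 + 377\right) \frac{1}{2146} + \frac{2318}{8 - 36 - 216 i} = 2219 \cdot \frac{1}{2146} + \frac{2318}{-28 - 216 i} = \frac{2219}{2146} + 2318 \frac{-28 + 216 i}{47440} = \frac{2219}{2146} + \frac{1159 \left(-28 + 216 i\right)}{23720}$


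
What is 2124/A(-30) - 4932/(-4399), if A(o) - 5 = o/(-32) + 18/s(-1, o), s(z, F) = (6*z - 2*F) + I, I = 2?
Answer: 1049926644/3083699 ≈ 340.48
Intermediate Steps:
s(z, F) = 2 - 2*F + 6*z (s(z, F) = (6*z - 2*F) + 2 = (-2*F + 6*z) + 2 = 2 - 2*F + 6*z)
A(o) = 5 + 18/(-4 - 2*o) - o/32 (A(o) = 5 + (o/(-32) + 18/(2 - 2*o + 6*(-1))) = 5 + (o*(-1/32) + 18/(2 - 2*o - 6)) = 5 + (-o/32 + 18/(-4 - 2*o)) = 5 + (18/(-4 - 2*o) - o/32) = 5 + 18/(-4 - 2*o) - o/32)
2124/A(-30) - 4932/(-4399) = 2124/(((-288 + (2 - 30)*(160 - 1*(-30)))/(32*(2 - 30)))) - 4932/(-4399) = 2124/(((1/32)*(-288 - 28*(160 + 30))/(-28))) - 4932*(-1/4399) = 2124/(((1/32)*(-1/28)*(-288 - 28*190))) + 4932/4399 = 2124/(((1/32)*(-1/28)*(-288 - 5320))) + 4932/4399 = 2124/(((1/32)*(-1/28)*(-5608))) + 4932/4399 = 2124/(701/112) + 4932/4399 = 2124*(112/701) + 4932/4399 = 237888/701 + 4932/4399 = 1049926644/3083699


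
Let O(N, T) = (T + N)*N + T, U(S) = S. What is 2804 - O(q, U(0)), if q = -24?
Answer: 2228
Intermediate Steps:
O(N, T) = T + N*(N + T) (O(N, T) = (N + T)*N + T = N*(N + T) + T = T + N*(N + T))
2804 - O(q, U(0)) = 2804 - (0 + (-24)**2 - 24*0) = 2804 - (0 + 576 + 0) = 2804 - 1*576 = 2804 - 576 = 2228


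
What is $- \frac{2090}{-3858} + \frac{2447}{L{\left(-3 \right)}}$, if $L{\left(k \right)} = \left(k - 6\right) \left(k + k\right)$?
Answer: $\frac{1592231}{34722} \approx 45.857$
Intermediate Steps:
$L{\left(k \right)} = 2 k \left(-6 + k\right)$ ($L{\left(k \right)} = \left(-6 + k\right) 2 k = 2 k \left(-6 + k\right)$)
$- \frac{2090}{-3858} + \frac{2447}{L{\left(-3 \right)}} = - \frac{2090}{-3858} + \frac{2447}{2 \left(-3\right) \left(-6 - 3\right)} = \left(-2090\right) \left(- \frac{1}{3858}\right) + \frac{2447}{2 \left(-3\right) \left(-9\right)} = \frac{1045}{1929} + \frac{2447}{54} = \frac{1592231}{34722}$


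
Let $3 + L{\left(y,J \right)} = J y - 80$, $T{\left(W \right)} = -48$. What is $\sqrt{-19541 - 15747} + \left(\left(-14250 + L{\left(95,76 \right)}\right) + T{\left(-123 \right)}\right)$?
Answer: $-7161 + 2 i \sqrt{8822} \approx -7161.0 + 187.85 i$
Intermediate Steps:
$L{\left(y,J \right)} = -83 + J y$ ($L{\left(y,J \right)} = -3 + \left(J y - 80\right) = -3 + \left(-80 + J y\right) = -83 + J y$)
$\sqrt{-19541 - 15747} + \left(\left(-14250 + L{\left(95,76 \right)}\right) + T{\left(-123 \right)}\right) = \sqrt{-19541 - 15747} + \left(\left(-14250 + \left(-83 + 76 \cdot 95\right)\right) - 48\right) = \sqrt{-35288} + \left(\left(-14250 + \left(-83 + 7220\right)\right) - 48\right) = 2 i \sqrt{8822} + \left(\left(-14250 + 7137\right) - 48\right) = 2 i \sqrt{8822} - 7161 = -7161 + 2 i \sqrt{8822}$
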